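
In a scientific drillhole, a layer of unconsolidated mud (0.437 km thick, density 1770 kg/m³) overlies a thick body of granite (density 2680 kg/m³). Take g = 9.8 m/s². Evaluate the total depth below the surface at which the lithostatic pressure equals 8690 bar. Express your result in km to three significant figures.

33.2 km

Pressure at base of upper layers: 1770×9.8×437 = 7.580×10^6 Pa = 75.80 bar
Remaining pressure to be supplied by granite: 8.690×10^8 − 7.580×10^6 = 8.614×10^8 Pa
Additional depth in granite = 8.614×10^8 Pa / (2680 kg/m³ × 9.8 m/s²) = 32798 m
Total depth = 437 m + 32798 m = 33235 m
= 33.235 km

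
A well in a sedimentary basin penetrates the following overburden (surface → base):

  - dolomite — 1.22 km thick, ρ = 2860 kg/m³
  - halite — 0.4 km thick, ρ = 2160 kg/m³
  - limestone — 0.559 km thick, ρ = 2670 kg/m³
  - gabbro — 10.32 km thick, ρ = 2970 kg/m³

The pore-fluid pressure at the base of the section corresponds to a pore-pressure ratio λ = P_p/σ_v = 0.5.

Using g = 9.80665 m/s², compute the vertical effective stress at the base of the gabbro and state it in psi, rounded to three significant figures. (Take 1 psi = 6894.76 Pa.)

26000 psi

Overburden (lithostatic) stress σ_v:
dolomite: 2860 kg/m³ × 9.80665 m/s² × 1220 m = 3.422×10^7 Pa = 34.22 MPa
halite: 2160 kg/m³ × 9.80665 m/s² × 400 m = 8.473×10^6 Pa = 8.473 MPa
limestone: 2670 kg/m³ × 9.80665 m/s² × 559 m = 1.464×10^7 Pa = 14.64 MPa
gabbro: 2970 kg/m³ × 9.80665 m/s² × 10320 m = 3.006×10^8 Pa = 300.6 MPa
Total = 34.22 + 8.473 + 14.64 + 300.6 = 357.90 MPa
Pore pressure P_p = λ·σ_v = 0.5 × 357.9 MPa = 179.0 MPa
Effective stress σ' = σ_v − P_p = 357.9 − 179.0 = 178.95 MPa = 25955 psi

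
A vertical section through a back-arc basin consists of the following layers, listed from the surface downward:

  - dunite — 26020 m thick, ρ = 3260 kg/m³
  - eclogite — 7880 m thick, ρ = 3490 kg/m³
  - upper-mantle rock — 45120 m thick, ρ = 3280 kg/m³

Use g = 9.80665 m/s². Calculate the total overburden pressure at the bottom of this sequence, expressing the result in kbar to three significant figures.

dunite: 3260 kg/m³ × 9.80665 m/s² × 26020 m = 8.319×10^8 Pa = 8.319 kbar
eclogite: 3490 kg/m³ × 9.80665 m/s² × 7880 m = 2.697×10^8 Pa = 2.697 kbar
upper-mantle rock: 3280 kg/m³ × 9.80665 m/s² × 45120 m = 1.451×10^9 Pa = 14.51 kbar
Total = 8.319 + 2.697 + 14.51 = 25.529 kbar

25.5 kbar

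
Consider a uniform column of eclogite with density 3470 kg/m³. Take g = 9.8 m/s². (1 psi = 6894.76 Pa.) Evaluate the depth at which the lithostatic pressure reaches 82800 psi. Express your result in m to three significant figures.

h = P/(ρg) = 82800 psi / (3470 kg/m³ × 9.8 m/s²) = 5.709×10^8 Pa / 34006 Pa/m = 16788 m

16800 m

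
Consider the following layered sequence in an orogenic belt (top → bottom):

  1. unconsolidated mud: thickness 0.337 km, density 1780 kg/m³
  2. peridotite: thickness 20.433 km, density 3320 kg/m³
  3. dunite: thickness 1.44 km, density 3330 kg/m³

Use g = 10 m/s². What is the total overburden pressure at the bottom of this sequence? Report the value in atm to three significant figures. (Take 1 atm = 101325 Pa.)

7230 atm

unconsolidated mud: 1780 kg/m³ × 10 m/s² × 337 m = 5.999×10^6 Pa = 59.20 atm
peridotite: 3320 kg/m³ × 10 m/s² × 20433 m = 6.784×10^8 Pa = 6695 atm
dunite: 3330 kg/m³ × 10 m/s² × 1440 m = 4.795×10^7 Pa = 473.2 atm
Total = 59.20 + 6695 + 473.2 = 7227.5 atm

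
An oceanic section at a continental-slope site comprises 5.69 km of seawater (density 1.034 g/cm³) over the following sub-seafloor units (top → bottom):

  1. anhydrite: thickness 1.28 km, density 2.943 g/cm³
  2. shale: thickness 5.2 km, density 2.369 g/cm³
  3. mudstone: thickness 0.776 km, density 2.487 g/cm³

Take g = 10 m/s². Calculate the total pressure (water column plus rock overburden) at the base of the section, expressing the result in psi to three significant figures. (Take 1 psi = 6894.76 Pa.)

seawater: 1034 kg/m³ × 10 m/s² × 5690 m = 5.883×10^7 Pa = 8533 psi
anhydrite: 2943 kg/m³ × 10 m/s² × 1280 m = 3.767×10^7 Pa = 5464 psi
shale: 2369 kg/m³ × 10 m/s² × 5200 m = 1.232×10^8 Pa = 17867 psi
mudstone: 2487 kg/m³ × 10 m/s² × 776 m = 1.930×10^7 Pa = 2799 psi
Total = 8533 + 5464 + 17867 + 2799 = 34663 psi

34700 psi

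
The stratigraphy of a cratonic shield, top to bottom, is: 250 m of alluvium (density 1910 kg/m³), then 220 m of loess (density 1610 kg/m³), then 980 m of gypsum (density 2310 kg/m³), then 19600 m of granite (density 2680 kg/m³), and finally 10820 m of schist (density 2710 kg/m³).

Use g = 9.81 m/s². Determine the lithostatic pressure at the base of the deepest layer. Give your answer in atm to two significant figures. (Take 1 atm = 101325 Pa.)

alluvium: 1910 kg/m³ × 9.81 m/s² × 250 m = 4.684×10^6 Pa = 46.23 atm
loess: 1610 kg/m³ × 9.81 m/s² × 220 m = 3.475×10^6 Pa = 34.29 atm
gypsum: 2310 kg/m³ × 9.81 m/s² × 980 m = 2.221×10^7 Pa = 219.2 atm
granite: 2680 kg/m³ × 9.81 m/s² × 19600 m = 5.153×10^8 Pa = 5086 atm
schist: 2710 kg/m³ × 9.81 m/s² × 10820 m = 2.877×10^8 Pa = 2839 atm
Total = 46.23 + 34.29 + 219.2 + 5086 + 2839 = 8224.2 atm

8200 atm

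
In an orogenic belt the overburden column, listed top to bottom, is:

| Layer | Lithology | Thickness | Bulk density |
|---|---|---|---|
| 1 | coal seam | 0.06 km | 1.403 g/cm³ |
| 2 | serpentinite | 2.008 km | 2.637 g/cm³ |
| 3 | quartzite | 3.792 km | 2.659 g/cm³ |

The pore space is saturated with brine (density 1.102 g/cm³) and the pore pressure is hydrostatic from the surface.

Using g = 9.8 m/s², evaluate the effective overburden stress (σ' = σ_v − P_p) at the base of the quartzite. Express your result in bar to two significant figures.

880 bar

Overburden (lithostatic) stress σ_v:
coal seam: 1403 kg/m³ × 9.8 m/s² × 60 m = 8.250×10^5 Pa = 0.8250 MPa
serpentinite: 2637 kg/m³ × 9.8 m/s² × 2008 m = 5.189×10^7 Pa = 51.89 MPa
quartzite: 2659 kg/m³ × 9.8 m/s² × 3792 m = 9.881×10^7 Pa = 98.81 MPa
Total = 0.8250 + 51.89 + 98.81 = 151.53 MPa
Pore pressure P_p = 1102 kg/m³ × 9.8 m/s² × 5860 m = 6.329×10^7 Pa = 63.29 MPa
Effective stress σ' = σ_v − P_p = 151.5 − 63.29 = 88.244 MPa = 882.44 bar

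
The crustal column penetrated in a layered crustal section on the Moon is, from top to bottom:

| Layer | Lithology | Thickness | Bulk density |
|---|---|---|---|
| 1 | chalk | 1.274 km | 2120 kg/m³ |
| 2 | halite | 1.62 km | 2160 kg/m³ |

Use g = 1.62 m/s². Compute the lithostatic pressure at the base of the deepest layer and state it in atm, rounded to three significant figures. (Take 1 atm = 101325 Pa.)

99.1 atm

chalk: 2120 kg/m³ × 1.62 m/s² × 1274 m = 4.375×10^6 Pa = 43.18 atm
halite: 2160 kg/m³ × 1.62 m/s² × 1620 m = 5.669×10^6 Pa = 55.95 atm
Total = 43.18 + 55.95 = 99.128 atm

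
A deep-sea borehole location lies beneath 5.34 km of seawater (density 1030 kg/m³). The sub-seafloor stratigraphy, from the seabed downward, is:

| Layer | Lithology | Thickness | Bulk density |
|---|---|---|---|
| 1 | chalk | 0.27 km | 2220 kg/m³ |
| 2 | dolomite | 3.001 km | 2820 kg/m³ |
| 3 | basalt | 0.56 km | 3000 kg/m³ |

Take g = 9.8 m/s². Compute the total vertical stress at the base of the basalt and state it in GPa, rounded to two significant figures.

0.16 GPa

seawater: 1030 kg/m³ × 9.8 m/s² × 5340 m = 5.390×10^7 Pa = 0.05390 GPa
chalk: 2220 kg/m³ × 9.8 m/s² × 270 m = 5.874×10^6 Pa = 5.874×10^-3 GPa
dolomite: 2820 kg/m³ × 9.8 m/s² × 3001 m = 8.294×10^7 Pa = 0.08294 GPa
basalt: 3000 kg/m³ × 9.8 m/s² × 560 m = 1.646×10^7 Pa = 0.01646 GPa
Total = 0.05390 + 5.874×10^-3 + 0.08294 + 0.01646 = 0.15918 GPa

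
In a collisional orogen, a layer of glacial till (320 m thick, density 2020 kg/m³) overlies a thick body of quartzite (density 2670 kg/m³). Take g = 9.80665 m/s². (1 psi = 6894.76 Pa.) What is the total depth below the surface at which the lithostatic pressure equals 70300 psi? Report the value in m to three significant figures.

18600 m

Pressure at base of upper layers: 2020×9.80665×320 = 6.339×10^6 Pa = 919.4 psi
Remaining pressure to be supplied by quartzite: 4.847×10^8 − 6.339×10^6 = 4.784×10^8 Pa
Additional depth in quartzite = 4.784×10^8 Pa / (2670 kg/m³ × 9.80665 m/s²) = 18269 m
Total depth = 320 m + 18269 m = 18589 m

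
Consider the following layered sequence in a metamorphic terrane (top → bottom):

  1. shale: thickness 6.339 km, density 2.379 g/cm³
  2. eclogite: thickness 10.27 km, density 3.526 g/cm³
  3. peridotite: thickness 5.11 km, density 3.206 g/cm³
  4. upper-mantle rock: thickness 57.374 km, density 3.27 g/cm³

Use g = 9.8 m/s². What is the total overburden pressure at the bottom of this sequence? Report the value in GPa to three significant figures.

2.50 GPa

shale: 2379 kg/m³ × 9.8 m/s² × 6339 m = 1.478×10^8 Pa = 0.1478 GPa
eclogite: 3526 kg/m³ × 9.8 m/s² × 10270 m = 3.549×10^8 Pa = 0.3549 GPa
peridotite: 3206 kg/m³ × 9.8 m/s² × 5110 m = 1.606×10^8 Pa = 0.1606 GPa
upper-mantle rock: 3270 kg/m³ × 9.8 m/s² × 57374 m = 1.839×10^9 Pa = 1.839 GPa
Total = 0.1478 + 0.3549 + 0.1606 + 1.839 = 2.5018 GPa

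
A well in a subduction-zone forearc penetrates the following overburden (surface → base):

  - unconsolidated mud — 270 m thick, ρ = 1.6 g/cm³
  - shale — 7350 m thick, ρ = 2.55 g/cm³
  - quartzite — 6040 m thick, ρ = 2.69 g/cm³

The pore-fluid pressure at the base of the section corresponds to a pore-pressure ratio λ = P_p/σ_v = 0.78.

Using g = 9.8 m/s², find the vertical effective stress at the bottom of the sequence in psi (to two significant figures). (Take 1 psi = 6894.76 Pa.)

11000 psi

Overburden (lithostatic) stress σ_v:
unconsolidated mud: 1600 kg/m³ × 9.8 m/s² × 270 m = 4.234×10^6 Pa = 4.234 MPa
shale: 2550 kg/m³ × 9.8 m/s² × 7350 m = 1.837×10^8 Pa = 183.7 MPa
quartzite: 2690 kg/m³ × 9.8 m/s² × 6040 m = 1.592×10^8 Pa = 159.2 MPa
Total = 4.234 + 183.7 + 159.2 = 347.14 MPa
Pore pressure P_p = λ·σ_v = 0.78 × 347.1 MPa = 270.8 MPa
Effective stress σ' = σ_v − P_p = 347.1 − 270.8 = 76.370 MPa = 11077 psi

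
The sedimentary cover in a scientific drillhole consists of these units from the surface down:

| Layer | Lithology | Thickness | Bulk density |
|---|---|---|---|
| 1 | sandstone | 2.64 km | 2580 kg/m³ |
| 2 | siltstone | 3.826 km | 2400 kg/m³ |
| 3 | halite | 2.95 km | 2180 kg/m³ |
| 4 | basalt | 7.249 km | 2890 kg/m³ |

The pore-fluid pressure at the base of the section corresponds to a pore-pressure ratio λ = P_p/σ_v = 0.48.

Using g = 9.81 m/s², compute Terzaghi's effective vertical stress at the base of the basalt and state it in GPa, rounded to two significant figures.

0.22 GPa

Overburden (lithostatic) stress σ_v:
sandstone: 2580 kg/m³ × 9.81 m/s² × 2640 m = 6.682×10^7 Pa = 66.82 MPa
siltstone: 2400 kg/m³ × 9.81 m/s² × 3826 m = 9.008×10^7 Pa = 90.08 MPa
halite: 2180 kg/m³ × 9.81 m/s² × 2950 m = 6.309×10^7 Pa = 63.09 MPa
basalt: 2890 kg/m³ × 9.81 m/s² × 7249 m = 2.055×10^8 Pa = 205.5 MPa
Total = 66.82 + 90.08 + 63.09 + 205.5 = 425.50 MPa
Pore pressure P_p = λ·σ_v = 0.48 × 425.5 MPa = 204.2 MPa
Effective stress σ' = σ_v − P_p = 425.5 − 204.2 = 221.26 MPa = 0.22126 GPa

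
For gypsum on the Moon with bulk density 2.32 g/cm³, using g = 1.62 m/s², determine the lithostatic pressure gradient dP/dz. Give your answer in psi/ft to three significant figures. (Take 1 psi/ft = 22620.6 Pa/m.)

0.166 psi/ft

dP/dz = ρg = 2320 kg/m³ × 1.62 m/s² = 3758.4 Pa/m
= 3758.4 Pa/m × (1 psi/ft / 22621 Pa/m) = 0.16615 psi/ft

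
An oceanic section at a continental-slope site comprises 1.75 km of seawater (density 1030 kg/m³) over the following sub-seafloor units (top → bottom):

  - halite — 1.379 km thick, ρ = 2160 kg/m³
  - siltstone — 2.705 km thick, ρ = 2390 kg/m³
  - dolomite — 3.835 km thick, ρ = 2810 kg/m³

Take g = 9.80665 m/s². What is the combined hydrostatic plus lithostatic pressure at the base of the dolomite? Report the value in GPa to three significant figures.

seawater: 1030 kg/m³ × 9.80665 m/s² × 1750 m = 1.768×10^7 Pa = 0.01768 GPa
halite: 2160 kg/m³ × 9.80665 m/s² × 1379 m = 2.921×10^7 Pa = 0.02921 GPa
siltstone: 2390 kg/m³ × 9.80665 m/s² × 2705 m = 6.340×10^7 Pa = 0.06340 GPa
dolomite: 2810 kg/m³ × 9.80665 m/s² × 3835 m = 1.057×10^8 Pa = 0.1057 GPa
Total = 0.01768 + 0.02921 + 0.06340 + 0.1057 = 0.21597 GPa

0.216 GPa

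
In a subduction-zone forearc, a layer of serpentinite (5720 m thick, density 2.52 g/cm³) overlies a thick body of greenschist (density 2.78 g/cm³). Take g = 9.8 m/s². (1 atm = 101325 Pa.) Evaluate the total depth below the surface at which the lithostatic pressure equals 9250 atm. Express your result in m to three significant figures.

34900 m

Pressure at base of upper layers: 2520×9.8×5720 = 1.413×10^8 Pa = 1394 atm
Remaining pressure to be supplied by greenschist: 9.373×10^8 − 1.413×10^8 = 7.960×10^8 Pa
Additional depth in greenschist = 7.960×10^8 Pa / (2780 kg/m³ × 9.8 m/s²) = 29217 m
Total depth = 5720 m + 29217 m = 34937 m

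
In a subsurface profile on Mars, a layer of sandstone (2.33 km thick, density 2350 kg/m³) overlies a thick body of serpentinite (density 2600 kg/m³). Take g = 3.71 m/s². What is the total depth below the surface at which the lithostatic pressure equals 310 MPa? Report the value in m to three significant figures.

32400 m

Pressure at base of upper layers: 2350×3.71×2330 = 2.031×10^7 Pa = 20.31 MPa
Remaining pressure to be supplied by serpentinite: 3.100×10^8 − 2.031×10^7 = 2.897×10^8 Pa
Additional depth in serpentinite = 2.897×10^8 Pa / (2600 kg/m³ × 3.71 m/s²) = 30032 m
Total depth = 2330 m + 30032 m = 32362 m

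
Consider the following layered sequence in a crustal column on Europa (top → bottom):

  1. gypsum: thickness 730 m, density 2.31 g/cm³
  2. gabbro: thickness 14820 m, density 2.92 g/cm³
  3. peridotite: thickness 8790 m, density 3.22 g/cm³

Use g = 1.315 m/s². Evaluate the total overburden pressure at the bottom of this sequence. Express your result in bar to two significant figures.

gypsum: 2310 kg/m³ × 1.315 m/s² × 730 m = 2.217×10^6 Pa = 22.17 bar
gabbro: 2920 kg/m³ × 1.315 m/s² × 14820 m = 5.691×10^7 Pa = 569.1 bar
peridotite: 3220 kg/m³ × 1.315 m/s² × 8790 m = 3.722×10^7 Pa = 372.2 bar
Total = 22.17 + 569.1 + 372.2 = 963.43 bar

960 bar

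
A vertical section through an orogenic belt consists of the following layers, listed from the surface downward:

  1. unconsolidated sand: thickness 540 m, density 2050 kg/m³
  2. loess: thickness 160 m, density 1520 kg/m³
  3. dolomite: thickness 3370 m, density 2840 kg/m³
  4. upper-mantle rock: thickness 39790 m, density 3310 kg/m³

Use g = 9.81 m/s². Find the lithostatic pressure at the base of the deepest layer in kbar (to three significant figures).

unconsolidated sand: 2050 kg/m³ × 9.81 m/s² × 540 m = 1.086×10^7 Pa = 0.1086 kbar
loess: 1520 kg/m³ × 9.81 m/s² × 160 m = 2.386×10^6 Pa = 0.02386 kbar
dolomite: 2840 kg/m³ × 9.81 m/s² × 3370 m = 9.389×10^7 Pa = 0.9389 kbar
upper-mantle rock: 3310 kg/m³ × 9.81 m/s² × 39790 m = 1.292×10^9 Pa = 12.92 kbar
Total = 0.1086 + 0.02386 + 0.9389 + 12.92 = 13.992 kbar

14.0 kbar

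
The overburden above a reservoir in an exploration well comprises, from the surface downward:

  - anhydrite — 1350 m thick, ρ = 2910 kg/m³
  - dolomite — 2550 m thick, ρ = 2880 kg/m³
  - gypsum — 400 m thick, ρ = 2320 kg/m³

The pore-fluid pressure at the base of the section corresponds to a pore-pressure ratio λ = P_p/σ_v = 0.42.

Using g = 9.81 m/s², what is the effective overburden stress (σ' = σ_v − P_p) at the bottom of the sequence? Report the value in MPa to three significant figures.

Overburden (lithostatic) stress σ_v:
anhydrite: 2910 kg/m³ × 9.81 m/s² × 1350 m = 3.854×10^7 Pa = 38.54 MPa
dolomite: 2880 kg/m³ × 9.81 m/s² × 2550 m = 7.204×10^7 Pa = 72.04 MPa
gypsum: 2320 kg/m³ × 9.81 m/s² × 400 m = 9.104×10^6 Pa = 9.104 MPa
Total = 38.54 + 72.04 + 9.104 = 119.69 MPa
Pore pressure P_p = λ·σ_v = 0.42 × 119.7 MPa = 50.27 MPa
Effective stress σ' = σ_v − P_p = 119.7 − 50.27 = 69.418 MPa

69.4 MPa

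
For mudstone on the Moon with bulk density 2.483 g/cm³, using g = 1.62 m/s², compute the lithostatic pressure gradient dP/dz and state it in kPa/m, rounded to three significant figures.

4.02 kPa/m

dP/dz = ρg = 2483 kg/m³ × 1.62 m/s² = 4022.5 Pa/m
= 4022.5 Pa/m × (1 kPa/m / 1000.0 Pa/m) = 4.0225 kPa/m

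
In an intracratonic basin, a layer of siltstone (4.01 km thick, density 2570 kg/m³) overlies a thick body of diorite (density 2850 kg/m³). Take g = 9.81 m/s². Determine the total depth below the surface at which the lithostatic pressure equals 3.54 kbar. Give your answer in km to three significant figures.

Pressure at base of upper layers: 2570×9.81×4010 = 1.011×10^8 Pa = 1.011 kbar
Remaining pressure to be supplied by diorite: 3.540×10^8 − 1.011×10^8 = 2.529×10^8 Pa
Additional depth in diorite = 2.529×10^8 Pa / (2850 kg/m³ × 9.81 m/s²) = 9045.6 m
Total depth = 4010 m + 9045.6 m = 13056 m
= 13.056 km

13.1 km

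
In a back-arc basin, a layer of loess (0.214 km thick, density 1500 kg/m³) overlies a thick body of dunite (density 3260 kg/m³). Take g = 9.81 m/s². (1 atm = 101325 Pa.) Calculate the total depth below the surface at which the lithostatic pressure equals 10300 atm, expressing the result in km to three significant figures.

32.7 km

Pressure at base of upper layers: 1500×9.81×214 = 3.149×10^6 Pa = 31.08 atm
Remaining pressure to be supplied by dunite: 1.044×10^9 − 3.149×10^6 = 1.040×10^9 Pa
Additional depth in dunite = 1.040×10^9 Pa / (3260 kg/m³ × 9.81 m/s²) = 32535 m
Total depth = 214 m + 32535 m = 32749 m
= 32.749 km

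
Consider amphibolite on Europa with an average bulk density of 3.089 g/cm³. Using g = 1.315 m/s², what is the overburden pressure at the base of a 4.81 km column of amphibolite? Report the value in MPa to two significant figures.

20 MPa

amphibolite: 3089 kg/m³ × 1.315 m/s² × 4810 m = 1.954×10^7 Pa = 19.54 MPa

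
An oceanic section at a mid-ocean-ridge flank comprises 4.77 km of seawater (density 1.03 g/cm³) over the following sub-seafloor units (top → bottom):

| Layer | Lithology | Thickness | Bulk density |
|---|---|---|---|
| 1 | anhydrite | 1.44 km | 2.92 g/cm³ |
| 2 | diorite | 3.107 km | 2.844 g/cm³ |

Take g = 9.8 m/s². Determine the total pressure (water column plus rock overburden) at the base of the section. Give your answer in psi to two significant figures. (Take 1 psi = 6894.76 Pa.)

seawater: 1030 kg/m³ × 9.8 m/s² × 4770 m = 4.815×10^7 Pa = 6983 psi
anhydrite: 2920 kg/m³ × 9.8 m/s² × 1440 m = 4.121×10^7 Pa = 5977 psi
diorite: 2844 kg/m³ × 9.8 m/s² × 3107 m = 8.660×10^7 Pa = 12560 psi
Total = 6983 + 5977 + 12560 = 25520 psi

26000 psi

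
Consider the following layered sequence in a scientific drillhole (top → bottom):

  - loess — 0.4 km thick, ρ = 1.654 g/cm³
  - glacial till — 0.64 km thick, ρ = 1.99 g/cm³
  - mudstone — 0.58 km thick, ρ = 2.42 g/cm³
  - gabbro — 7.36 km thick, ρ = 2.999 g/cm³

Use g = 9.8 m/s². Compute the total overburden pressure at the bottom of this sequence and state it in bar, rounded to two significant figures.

loess: 1654 kg/m³ × 9.8 m/s² × 400 m = 6.484×10^6 Pa = 64.84 bar
glacial till: 1990 kg/m³ × 9.8 m/s² × 640 m = 1.248×10^7 Pa = 124.8 bar
mudstone: 2420 kg/m³ × 9.8 m/s² × 580 m = 1.376×10^7 Pa = 137.6 bar
gabbro: 2999 kg/m³ × 9.8 m/s² × 7360 m = 2.163×10^8 Pa = 2163 bar
Total = 64.84 + 124.8 + 137.6 + 2163 = 2490.3 bar

2500 bar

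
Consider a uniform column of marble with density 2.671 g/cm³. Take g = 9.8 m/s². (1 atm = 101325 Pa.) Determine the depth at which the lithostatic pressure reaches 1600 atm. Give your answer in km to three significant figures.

6.19 km

h = P/(ρg) = 1600 atm / (2671 kg/m³ × 9.8 m/s²) = 1.621×10^8 Pa / 26176 Pa/m = 6193.5 m
= 6.1935 km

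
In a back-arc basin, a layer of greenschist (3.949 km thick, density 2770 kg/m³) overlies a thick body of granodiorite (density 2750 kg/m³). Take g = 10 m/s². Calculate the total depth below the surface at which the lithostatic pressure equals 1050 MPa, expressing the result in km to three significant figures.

Pressure at base of upper layers: 2770×10×3949 = 1.094×10^8 Pa = 109.4 MPa
Remaining pressure to be supplied by granodiorite: 1.050×10^9 − 1.094×10^8 = 9.406×10^8 Pa
Additional depth in granodiorite = 9.406×10^8 Pa / (2750 kg/m³ × 10 m/s²) = 34204 m
Total depth = 3949 m + 34204 m = 38153 m
= 38.153 km

38.2 km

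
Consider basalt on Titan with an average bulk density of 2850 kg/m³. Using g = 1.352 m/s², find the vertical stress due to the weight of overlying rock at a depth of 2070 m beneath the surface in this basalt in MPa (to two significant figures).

basalt: 2850 kg/m³ × 1.352 m/s² × 2070 m = 7.976×10^6 Pa = 7.976 MPa

8.0 MPa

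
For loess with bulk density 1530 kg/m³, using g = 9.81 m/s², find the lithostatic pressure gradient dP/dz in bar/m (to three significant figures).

0.150 bar/m

dP/dz = ρg = 1530 kg/m³ × 9.81 m/s² = 15009 Pa/m
= 15009 Pa/m × (1 bar/m / 1.0000×10^5 Pa/m) = 0.15009 bar/m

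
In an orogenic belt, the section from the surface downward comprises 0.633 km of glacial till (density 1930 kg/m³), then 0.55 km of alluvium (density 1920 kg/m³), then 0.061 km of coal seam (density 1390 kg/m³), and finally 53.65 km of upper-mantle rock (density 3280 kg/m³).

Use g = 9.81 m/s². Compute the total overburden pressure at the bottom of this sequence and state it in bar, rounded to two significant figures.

glacial till: 1930 kg/m³ × 9.81 m/s² × 633 m = 1.198×10^7 Pa = 119.8 bar
alluvium: 1920 kg/m³ × 9.81 m/s² × 550 m = 1.036×10^7 Pa = 103.6 bar
coal seam: 1390 kg/m³ × 9.81 m/s² × 61 m = 8.318×10^5 Pa = 8.318 bar
upper-mantle rock: 3280 kg/m³ × 9.81 m/s² × 53650 m = 1.726×10^9 Pa = 17263 bar
Total = 119.8 + 103.6 + 8.318 + 17263 = 17495 bar

17000 bar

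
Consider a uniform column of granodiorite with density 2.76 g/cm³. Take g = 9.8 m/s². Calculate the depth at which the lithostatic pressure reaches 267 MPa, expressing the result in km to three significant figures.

9.87 km

h = P/(ρg) = 267 MPa / (2760 kg/m³ × 9.8 m/s²) = 2.670×10^8 Pa / 27048 Pa/m = 9871.3 m
= 9.8713 km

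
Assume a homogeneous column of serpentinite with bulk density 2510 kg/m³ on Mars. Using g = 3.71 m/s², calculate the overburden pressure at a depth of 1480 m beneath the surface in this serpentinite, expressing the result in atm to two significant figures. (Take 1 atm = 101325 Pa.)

140 atm

serpentinite: 2510 kg/m³ × 3.71 m/s² × 1480 m = 1.378×10^7 Pa = 136.0 atm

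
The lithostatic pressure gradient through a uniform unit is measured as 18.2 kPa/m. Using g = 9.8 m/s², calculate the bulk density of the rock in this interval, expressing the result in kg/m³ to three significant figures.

1860 kg/m³

ρ = (dP/dz)/g = 18.2 kPa/m / 9.8 m/s² = 18200 Pa/m / 9.8 m/s² = 1857.1 kg/m³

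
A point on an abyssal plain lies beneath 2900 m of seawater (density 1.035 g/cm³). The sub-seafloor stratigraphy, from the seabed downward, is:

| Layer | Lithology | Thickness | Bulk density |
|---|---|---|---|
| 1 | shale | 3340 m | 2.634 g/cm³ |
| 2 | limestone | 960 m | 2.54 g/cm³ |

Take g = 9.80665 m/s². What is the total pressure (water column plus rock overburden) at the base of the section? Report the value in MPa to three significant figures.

seawater: 1035 kg/m³ × 9.80665 m/s² × 2900 m = 2.943×10^7 Pa = 29.43 MPa
shale: 2634 kg/m³ × 9.80665 m/s² × 3340 m = 8.627×10^7 Pa = 86.27 MPa
limestone: 2540 kg/m³ × 9.80665 m/s² × 960 m = 2.391×10^7 Pa = 23.91 MPa
Total = 29.43 + 86.27 + 23.91 = 139.62 MPa

140 MPa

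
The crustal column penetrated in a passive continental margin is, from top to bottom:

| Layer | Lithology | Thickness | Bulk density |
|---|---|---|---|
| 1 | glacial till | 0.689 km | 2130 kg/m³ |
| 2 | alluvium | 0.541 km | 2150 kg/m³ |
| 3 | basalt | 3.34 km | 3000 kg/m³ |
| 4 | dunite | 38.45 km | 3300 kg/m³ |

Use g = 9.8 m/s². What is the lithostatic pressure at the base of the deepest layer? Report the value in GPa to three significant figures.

glacial till: 2130 kg/m³ × 9.8 m/s² × 689 m = 1.438×10^7 Pa = 0.01438 GPa
alluvium: 2150 kg/m³ × 9.8 m/s² × 541 m = 1.140×10^7 Pa = 0.01140 GPa
basalt: 3000 kg/m³ × 9.8 m/s² × 3340 m = 9.820×10^7 Pa = 0.09820 GPa
dunite: 3300 kg/m³ × 9.8 m/s² × 38450 m = 1.243×10^9 Pa = 1.243 GPa
Total = 0.01438 + 0.01140 + 0.09820 + 1.243 = 1.3675 GPa

1.37 GPa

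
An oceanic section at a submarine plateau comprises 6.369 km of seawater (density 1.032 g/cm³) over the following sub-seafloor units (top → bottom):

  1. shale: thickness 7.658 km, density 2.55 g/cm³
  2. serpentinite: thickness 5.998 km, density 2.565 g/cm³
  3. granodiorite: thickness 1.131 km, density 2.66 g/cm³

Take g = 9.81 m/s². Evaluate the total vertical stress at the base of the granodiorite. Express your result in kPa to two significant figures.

440000 kPa

seawater: 1032 kg/m³ × 9.81 m/s² × 6369 m = 6.448×10^7 Pa = 64479 kPa
shale: 2550 kg/m³ × 9.81 m/s² × 7658 m = 1.916×10^8 Pa = 1.916×10^5 kPa
serpentinite: 2565 kg/m³ × 9.81 m/s² × 5998 m = 1.509×10^8 Pa = 1.509×10^5 kPa
granodiorite: 2660 kg/m³ × 9.81 m/s² × 1131 m = 2.951×10^7 Pa = 29513 kPa
Total = 64479 + 1.916×10^5 + 1.509×10^5 + 29513 = 4.3649×10^5 kPa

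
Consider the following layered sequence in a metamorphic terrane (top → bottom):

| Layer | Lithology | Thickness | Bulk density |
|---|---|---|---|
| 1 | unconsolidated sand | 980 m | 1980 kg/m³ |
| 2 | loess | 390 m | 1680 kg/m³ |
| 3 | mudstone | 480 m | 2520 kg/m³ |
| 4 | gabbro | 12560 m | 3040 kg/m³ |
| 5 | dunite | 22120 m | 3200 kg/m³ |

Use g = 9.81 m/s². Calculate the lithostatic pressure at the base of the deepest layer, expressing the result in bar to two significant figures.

11000 bar

unconsolidated sand: 1980 kg/m³ × 9.81 m/s² × 980 m = 1.904×10^7 Pa = 190.4 bar
loess: 1680 kg/m³ × 9.81 m/s² × 390 m = 6.428×10^6 Pa = 64.28 bar
mudstone: 2520 kg/m³ × 9.81 m/s² × 480 m = 1.187×10^7 Pa = 118.7 bar
gabbro: 3040 kg/m³ × 9.81 m/s² × 12560 m = 3.746×10^8 Pa = 3746 bar
dunite: 3200 kg/m³ × 9.81 m/s² × 22120 m = 6.944×10^8 Pa = 6944 bar
Total = 190.4 + 64.28 + 118.7 + 3746 + 6944 = 11063 bar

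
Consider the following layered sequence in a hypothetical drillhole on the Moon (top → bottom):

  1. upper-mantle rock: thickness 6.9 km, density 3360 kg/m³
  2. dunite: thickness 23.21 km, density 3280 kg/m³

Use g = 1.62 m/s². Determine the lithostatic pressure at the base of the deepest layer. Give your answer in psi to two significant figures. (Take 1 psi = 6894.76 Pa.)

upper-mantle rock: 3360 kg/m³ × 1.62 m/s² × 6900 m = 3.756×10^7 Pa = 5447 psi
dunite: 3280 kg/m³ × 1.62 m/s² × 23210 m = 1.233×10^8 Pa = 17887 psi
Total = 5447 + 17887 = 23335 psi

23000 psi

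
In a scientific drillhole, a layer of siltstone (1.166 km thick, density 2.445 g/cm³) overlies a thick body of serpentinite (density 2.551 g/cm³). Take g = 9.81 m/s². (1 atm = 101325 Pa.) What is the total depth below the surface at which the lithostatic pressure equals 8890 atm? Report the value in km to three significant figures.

36.0 km

Pressure at base of upper layers: 2445×9.81×1166 = 2.797×10^7 Pa = 276.0 atm
Remaining pressure to be supplied by serpentinite: 9.008×10^8 − 2.797×10^7 = 8.728×10^8 Pa
Additional depth in serpentinite = 8.728×10^8 Pa / (2551 kg/m³ × 9.81 m/s²) = 34877 m
Total depth = 1166 m + 34877 m = 36043 m
= 36.043 km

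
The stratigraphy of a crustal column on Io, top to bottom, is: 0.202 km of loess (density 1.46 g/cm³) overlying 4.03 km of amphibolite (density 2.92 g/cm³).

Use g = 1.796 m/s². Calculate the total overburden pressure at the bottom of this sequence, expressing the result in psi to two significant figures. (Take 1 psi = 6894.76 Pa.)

3100 psi

loess: 1460 kg/m³ × 1.796 m/s² × 202 m = 5.297×10^5 Pa = 76.82 psi
amphibolite: 2920 kg/m³ × 1.796 m/s² × 4030 m = 2.113×10^7 Pa = 3065 psi
Total = 76.82 + 3065 = 3142.1 psi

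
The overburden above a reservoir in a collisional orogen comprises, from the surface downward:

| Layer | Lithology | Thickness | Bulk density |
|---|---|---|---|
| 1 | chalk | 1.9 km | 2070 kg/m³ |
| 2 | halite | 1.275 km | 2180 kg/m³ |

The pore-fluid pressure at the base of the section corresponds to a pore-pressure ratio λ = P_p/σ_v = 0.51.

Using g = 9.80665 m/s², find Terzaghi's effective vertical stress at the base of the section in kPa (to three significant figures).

Overburden (lithostatic) stress σ_v:
chalk: 2070 kg/m³ × 9.80665 m/s² × 1900 m = 3.857×10^7 Pa = 38.57 MPa
halite: 2180 kg/m³ × 9.80665 m/s² × 1275 m = 2.726×10^7 Pa = 27.26 MPa
Total = 38.57 + 27.26 = 65.827 MPa
Pore pressure P_p = λ·σ_v = 0.51 × 65.83 MPa = 33.57 MPa
Effective stress σ' = σ_v − P_p = 65.83 − 33.57 = 32.255 MPa = 32255 kPa

32300 kPa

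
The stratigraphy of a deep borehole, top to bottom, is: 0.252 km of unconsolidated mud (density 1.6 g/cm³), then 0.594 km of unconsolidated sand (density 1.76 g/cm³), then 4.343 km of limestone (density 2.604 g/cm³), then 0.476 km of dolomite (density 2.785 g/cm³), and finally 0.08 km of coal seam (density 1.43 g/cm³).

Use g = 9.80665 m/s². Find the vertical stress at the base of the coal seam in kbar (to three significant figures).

unconsolidated mud: 1600 kg/m³ × 9.80665 m/s² × 252 m = 3.954×10^6 Pa = 0.03954 kbar
unconsolidated sand: 1760 kg/m³ × 9.80665 m/s² × 594 m = 1.025×10^7 Pa = 0.1025 kbar
limestone: 2604 kg/m³ × 9.80665 m/s² × 4343 m = 1.109×10^8 Pa = 1.109 kbar
dolomite: 2785 kg/m³ × 9.80665 m/s² × 476 m = 1.300×10^7 Pa = 0.1300 kbar
coal seam: 1430 kg/m³ × 9.80665 m/s² × 80 m = 1.122×10^6 Pa = 0.01122 kbar
Total = 0.03954 + 0.1025 + 1.109 + 0.1300 + 0.01122 = 1.3923 kbar

1.39 kbar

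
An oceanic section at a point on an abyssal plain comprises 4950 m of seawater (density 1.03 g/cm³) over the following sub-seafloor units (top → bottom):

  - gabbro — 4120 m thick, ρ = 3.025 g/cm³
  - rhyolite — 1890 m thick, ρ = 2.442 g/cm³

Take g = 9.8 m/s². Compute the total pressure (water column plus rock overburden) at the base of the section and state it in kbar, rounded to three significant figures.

seawater: 1030 kg/m³ × 9.8 m/s² × 4950 m = 4.997×10^7 Pa = 0.4997 kbar
gabbro: 3025 kg/m³ × 9.8 m/s² × 4120 m = 1.221×10^8 Pa = 1.221 kbar
rhyolite: 2442 kg/m³ × 9.8 m/s² × 1890 m = 4.523×10^7 Pa = 0.4523 kbar
Total = 0.4997 + 1.221 + 0.4523 = 2.1733 kbar

2.17 kbar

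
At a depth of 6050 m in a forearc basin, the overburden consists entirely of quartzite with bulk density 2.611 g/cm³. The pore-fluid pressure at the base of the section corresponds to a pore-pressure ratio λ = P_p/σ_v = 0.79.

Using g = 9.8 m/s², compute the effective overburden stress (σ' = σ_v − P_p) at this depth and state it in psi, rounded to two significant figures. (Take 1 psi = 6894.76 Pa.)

4700 psi

Overburden (lithostatic) stress σ_v:
quartzite: 2611 kg/m³ × 9.8 m/s² × 6050 m = 1.548×10^8 Pa = 154.8 MPa
Pore pressure P_p = λ·σ_v = 0.79 × 154.8 MPa = 122.3 MPa
Effective stress σ' = σ_v − P_p = 154.8 − 122.3 = 32.509 MPa = 4715.1 psi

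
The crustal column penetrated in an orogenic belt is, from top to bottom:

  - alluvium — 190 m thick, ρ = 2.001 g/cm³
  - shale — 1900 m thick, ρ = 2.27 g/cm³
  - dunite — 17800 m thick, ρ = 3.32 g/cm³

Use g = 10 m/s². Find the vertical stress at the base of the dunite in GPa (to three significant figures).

alluvium: 2001 kg/m³ × 10 m/s² × 190 m = 3.802×10^6 Pa = 3.802×10^-3 GPa
shale: 2270 kg/m³ × 10 m/s² × 1900 m = 4.313×10^7 Pa = 0.04313 GPa
dunite: 3320 kg/m³ × 10 m/s² × 17800 m = 5.910×10^8 Pa = 0.5910 GPa
Total = 3.802×10^-3 + 0.04313 + 0.5910 = 0.63789 GPa

0.638 GPa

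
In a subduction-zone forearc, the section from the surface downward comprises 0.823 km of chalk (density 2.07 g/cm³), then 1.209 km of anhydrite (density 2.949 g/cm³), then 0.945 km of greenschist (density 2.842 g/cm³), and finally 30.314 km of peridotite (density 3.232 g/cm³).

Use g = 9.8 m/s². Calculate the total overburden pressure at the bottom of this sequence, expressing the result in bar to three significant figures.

chalk: 2070 kg/m³ × 9.8 m/s² × 823 m = 1.670×10^7 Pa = 167.0 bar
anhydrite: 2949 kg/m³ × 9.8 m/s² × 1209 m = 3.494×10^7 Pa = 349.4 bar
greenschist: 2842 kg/m³ × 9.8 m/s² × 945 m = 2.632×10^7 Pa = 263.2 bar
peridotite: 3232 kg/m³ × 9.8 m/s² × 30314 m = 9.602×10^8 Pa = 9602 bar
Total = 167.0 + 349.4 + 263.2 + 9602 = 10381 bar

10400 bar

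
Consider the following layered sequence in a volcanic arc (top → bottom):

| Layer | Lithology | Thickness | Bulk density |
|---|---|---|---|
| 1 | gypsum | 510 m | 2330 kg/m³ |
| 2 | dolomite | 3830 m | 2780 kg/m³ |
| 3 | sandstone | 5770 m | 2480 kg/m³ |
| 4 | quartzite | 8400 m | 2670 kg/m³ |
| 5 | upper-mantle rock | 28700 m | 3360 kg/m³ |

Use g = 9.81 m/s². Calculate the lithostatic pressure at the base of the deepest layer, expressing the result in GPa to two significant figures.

1.4 GPa

gypsum: 2330 kg/m³ × 9.81 m/s² × 510 m = 1.166×10^7 Pa = 0.01166 GPa
dolomite: 2780 kg/m³ × 9.81 m/s² × 3830 m = 1.045×10^8 Pa = 0.1045 GPa
sandstone: 2480 kg/m³ × 9.81 m/s² × 5770 m = 1.404×10^8 Pa = 0.1404 GPa
quartzite: 2670 kg/m³ × 9.81 m/s² × 8400 m = 2.200×10^8 Pa = 0.2200 GPa
upper-mantle rock: 3360 kg/m³ × 9.81 m/s² × 28700 m = 9.460×10^8 Pa = 0.9460 GPa
Total = 0.01166 + 0.1045 + 0.1404 + 0.2200 + 0.9460 = 1.4225 GPa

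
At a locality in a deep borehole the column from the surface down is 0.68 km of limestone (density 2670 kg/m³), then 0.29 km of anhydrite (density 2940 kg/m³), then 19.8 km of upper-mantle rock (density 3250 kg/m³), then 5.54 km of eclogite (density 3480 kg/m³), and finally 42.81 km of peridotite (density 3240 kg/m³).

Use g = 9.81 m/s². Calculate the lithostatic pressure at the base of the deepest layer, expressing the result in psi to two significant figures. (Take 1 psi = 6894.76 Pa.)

limestone: 2670 kg/m³ × 9.81 m/s² × 680 m = 1.781×10^7 Pa = 2583 psi
anhydrite: 2940 kg/m³ × 9.81 m/s² × 290 m = 8.364×10^6 Pa = 1213 psi
upper-mantle rock: 3250 kg/m³ × 9.81 m/s² × 19800 m = 6.313×10^8 Pa = 91558 psi
eclogite: 3480 kg/m³ × 9.81 m/s² × 5540 m = 1.891×10^8 Pa = 27431 psi
peridotite: 3240 kg/m³ × 9.81 m/s² × 42810 m = 1.361×10^9 Pa = 1.974×10^5 psi
Total = 2583 + 1213 + 91558 + 27431 + 1.974×10^5 = 3.2014×10^5 psi

320000 psi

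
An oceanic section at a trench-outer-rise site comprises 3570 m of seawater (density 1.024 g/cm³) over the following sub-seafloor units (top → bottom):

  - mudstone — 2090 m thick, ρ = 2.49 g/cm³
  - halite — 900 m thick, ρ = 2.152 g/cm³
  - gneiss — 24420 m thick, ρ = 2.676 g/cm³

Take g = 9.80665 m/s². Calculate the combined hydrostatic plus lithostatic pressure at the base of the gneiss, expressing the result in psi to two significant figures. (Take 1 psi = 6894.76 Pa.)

110000 psi

seawater: 1024 kg/m³ × 9.80665 m/s² × 3570 m = 3.585×10^7 Pa = 5200 psi
mudstone: 2490 kg/m³ × 9.80665 m/s² × 2090 m = 5.103×10^7 Pa = 7402 psi
halite: 2152 kg/m³ × 9.80665 m/s² × 900 m = 1.899×10^7 Pa = 2755 psi
gneiss: 2676 kg/m³ × 9.80665 m/s² × 24420 m = 6.408×10^8 Pa = 92947 psi
Total = 5200 + 7402 + 2755 + 92947 = 1.0830×10^5 psi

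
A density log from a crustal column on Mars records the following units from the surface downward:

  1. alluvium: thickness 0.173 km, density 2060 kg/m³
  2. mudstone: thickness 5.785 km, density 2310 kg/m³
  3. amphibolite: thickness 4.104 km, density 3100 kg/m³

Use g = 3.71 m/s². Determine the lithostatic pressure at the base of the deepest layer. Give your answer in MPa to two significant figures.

alluvium: 2060 kg/m³ × 3.71 m/s² × 173 m = 1.322×10^6 Pa = 1.322 MPa
mudstone: 2310 kg/m³ × 3.71 m/s² × 5785 m = 4.958×10^7 Pa = 49.58 MPa
amphibolite: 3100 kg/m³ × 3.71 m/s² × 4104 m = 4.720×10^7 Pa = 47.20 MPa
Total = 1.322 + 49.58 + 47.20 = 98.100 MPa

98 MPa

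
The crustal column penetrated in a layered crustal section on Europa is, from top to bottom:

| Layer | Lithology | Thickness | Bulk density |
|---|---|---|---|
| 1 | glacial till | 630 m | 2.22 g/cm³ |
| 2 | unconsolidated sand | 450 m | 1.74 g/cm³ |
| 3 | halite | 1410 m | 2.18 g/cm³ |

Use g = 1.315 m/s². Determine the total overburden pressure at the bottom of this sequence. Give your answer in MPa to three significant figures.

glacial till: 2220 kg/m³ × 1.315 m/s² × 630 m = 1.839×10^6 Pa = 1.839 MPa
unconsolidated sand: 1740 kg/m³ × 1.315 m/s² × 450 m = 1.030×10^6 Pa = 1.030 MPa
halite: 2180 kg/m³ × 1.315 m/s² × 1410 m = 4.042×10^6 Pa = 4.042 MPa
Total = 1.839 + 1.030 + 4.042 = 6.9109 MPa

6.91 MPa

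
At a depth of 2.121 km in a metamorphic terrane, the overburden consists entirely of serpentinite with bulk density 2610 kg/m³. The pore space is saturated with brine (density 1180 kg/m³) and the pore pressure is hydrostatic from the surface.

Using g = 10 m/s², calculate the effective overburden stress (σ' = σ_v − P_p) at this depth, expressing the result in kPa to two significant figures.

Overburden (lithostatic) stress σ_v:
serpentinite: 2610 kg/m³ × 10 m/s² × 2121 m = 5.536×10^7 Pa = 55.36 MPa
Pore pressure P_p = 1180 kg/m³ × 10 m/s² × 2121 m = 2.503×10^7 Pa = 25.03 MPa
Effective stress σ' = σ_v − P_p = 55.36 − 25.03 = 30.330 MPa = 30330 kPa

30000 kPa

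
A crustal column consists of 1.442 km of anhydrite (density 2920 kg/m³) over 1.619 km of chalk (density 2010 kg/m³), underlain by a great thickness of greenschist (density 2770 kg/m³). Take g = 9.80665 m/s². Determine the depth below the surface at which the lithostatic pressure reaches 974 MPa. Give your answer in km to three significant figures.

36.2 km

Pressure at base of upper layers: 2920×9.80665×1442 + 2010×9.80665×1619 = 7.320×10^7 Pa = 73.20 MPa
Remaining pressure to be supplied by greenschist: 9.740×10^8 − 7.320×10^7 = 9.008×10^8 Pa
Additional depth in greenschist = 9.008×10^8 Pa / (2770 kg/m³ × 9.80665 m/s²) = 33161 m
Total depth = 3061 m + 33161 m = 36222 m
= 36.222 km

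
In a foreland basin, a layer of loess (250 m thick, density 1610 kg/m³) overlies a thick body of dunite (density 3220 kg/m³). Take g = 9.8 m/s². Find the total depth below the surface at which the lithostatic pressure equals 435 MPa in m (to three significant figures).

13900 m

Pressure at base of upper layers: 1610×9.8×250 = 3.945×10^6 Pa = 3.945 MPa
Remaining pressure to be supplied by dunite: 4.350×10^8 − 3.945×10^6 = 4.311×10^8 Pa
Additional depth in dunite = 4.311×10^8 Pa / (3220 kg/m³ × 9.8 m/s²) = 13660 m
Total depth = 250 m + 13660 m = 13910 m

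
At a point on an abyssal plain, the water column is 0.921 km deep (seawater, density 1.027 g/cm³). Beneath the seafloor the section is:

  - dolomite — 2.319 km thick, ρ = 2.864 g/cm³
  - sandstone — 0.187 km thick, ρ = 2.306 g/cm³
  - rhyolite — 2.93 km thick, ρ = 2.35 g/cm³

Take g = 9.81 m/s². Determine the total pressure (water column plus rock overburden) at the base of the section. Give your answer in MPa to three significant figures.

146 MPa

seawater: 1027 kg/m³ × 9.81 m/s² × 921 m = 9.279×10^6 Pa = 9.279 MPa
dolomite: 2864 kg/m³ × 9.81 m/s² × 2319 m = 6.515×10^7 Pa = 65.15 MPa
sandstone: 2306 kg/m³ × 9.81 m/s² × 187 m = 4.230×10^6 Pa = 4.230 MPa
rhyolite: 2350 kg/m³ × 9.81 m/s² × 2930 m = 6.755×10^7 Pa = 67.55 MPa
Total = 9.279 + 65.15 + 4.230 + 67.55 = 146.21 MPa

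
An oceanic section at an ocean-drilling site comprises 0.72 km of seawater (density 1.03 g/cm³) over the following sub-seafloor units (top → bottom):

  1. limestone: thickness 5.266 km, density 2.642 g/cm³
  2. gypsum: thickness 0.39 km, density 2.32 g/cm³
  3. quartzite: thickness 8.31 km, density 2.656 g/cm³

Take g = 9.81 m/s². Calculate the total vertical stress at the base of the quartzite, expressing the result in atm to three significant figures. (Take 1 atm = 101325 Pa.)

seawater: 1030 kg/m³ × 9.81 m/s² × 720 m = 7.275×10^6 Pa = 71.80 atm
limestone: 2642 kg/m³ × 9.81 m/s² × 5266 m = 1.365×10^8 Pa = 1347 atm
gypsum: 2320 kg/m³ × 9.81 m/s² × 390 m = 8.876×10^6 Pa = 87.60 atm
quartzite: 2656 kg/m³ × 9.81 m/s² × 8310 m = 2.165×10^8 Pa = 2137 atm
Total = 71.80 + 1347 + 87.60 + 2137 = 3643.3 atm

3640 atm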